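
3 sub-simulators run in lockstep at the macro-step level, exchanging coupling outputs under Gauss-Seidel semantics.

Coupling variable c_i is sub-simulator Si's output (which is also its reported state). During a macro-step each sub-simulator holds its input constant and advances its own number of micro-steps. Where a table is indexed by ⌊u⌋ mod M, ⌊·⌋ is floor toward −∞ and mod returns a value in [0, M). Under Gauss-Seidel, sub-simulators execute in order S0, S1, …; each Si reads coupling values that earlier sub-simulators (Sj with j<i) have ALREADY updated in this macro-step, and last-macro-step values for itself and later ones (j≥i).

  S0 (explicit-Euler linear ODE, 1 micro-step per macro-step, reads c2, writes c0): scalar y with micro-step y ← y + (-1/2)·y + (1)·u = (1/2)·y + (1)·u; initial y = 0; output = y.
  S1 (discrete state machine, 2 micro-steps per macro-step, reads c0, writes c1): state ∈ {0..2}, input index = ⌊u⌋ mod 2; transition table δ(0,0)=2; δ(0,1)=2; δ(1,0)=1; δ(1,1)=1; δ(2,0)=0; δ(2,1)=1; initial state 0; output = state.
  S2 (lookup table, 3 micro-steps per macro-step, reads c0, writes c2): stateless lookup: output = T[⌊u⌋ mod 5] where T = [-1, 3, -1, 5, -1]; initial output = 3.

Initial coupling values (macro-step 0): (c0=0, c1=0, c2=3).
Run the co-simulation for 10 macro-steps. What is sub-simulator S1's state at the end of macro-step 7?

S1 state at macro-step 7 = 1

macro 1: S0 reads c2=3 → after 1×micro: 3; S1 reads c0=3 → after 2×micro: 1; S2 reads c0=3 → after 3×micro: 5 ⇒ (c0=3, c1=1, c2=5)
macro 2: S0 reads c2=5 → after 1×micro: 13/2; S1 reads c0=13/2 → after 2×micro: 1; S2 reads c0=13/2 → after 3×micro: 3 ⇒ (c0=13/2, c1=1, c2=3)
macro 3: S0 reads c2=3 → after 1×micro: 25/4; S1 reads c0=25/4 → after 2×micro: 1; S2 reads c0=25/4 → after 3×micro: 3 ⇒ (c0=25/4, c1=1, c2=3)
macro 4: S0 reads c2=3 → after 1×micro: 49/8; S1 reads c0=49/8 → after 2×micro: 1; S2 reads c0=49/8 → after 3×micro: 3 ⇒ (c0=49/8, c1=1, c2=3)
macro 5: S0 reads c2=3 → after 1×micro: 97/16; S1 reads c0=97/16 → after 2×micro: 1; S2 reads c0=97/16 → after 3×micro: 3 ⇒ (c0=97/16, c1=1, c2=3)
macro 6: S0 reads c2=3 → after 1×micro: 193/32; S1 reads c0=193/32 → after 2×micro: 1; S2 reads c0=193/32 → after 3×micro: 3 ⇒ (c0=193/32, c1=1, c2=3)
macro 7: S0 reads c2=3 → after 1×micro: 385/64; S1 reads c0=385/64 → after 2×micro: 1; S2 reads c0=385/64 → after 3×micro: 3 ⇒ (c0=385/64, c1=1, c2=3)
macro 8: S0 reads c2=3 → after 1×micro: 769/128; S1 reads c0=769/128 → after 2×micro: 1; S2 reads c0=769/128 → after 3×micro: 3 ⇒ (c0=769/128, c1=1, c2=3)
macro 9: S0 reads c2=3 → after 1×micro: 1537/256; S1 reads c0=1537/256 → after 2×micro: 1; S2 reads c0=1537/256 → after 3×micro: 3 ⇒ (c0=1537/256, c1=1, c2=3)
macro 10: S0 reads c2=3 → after 1×micro: 3073/512; S1 reads c0=3073/512 → after 2×micro: 1; S2 reads c0=3073/512 → after 3×micro: 3 ⇒ (c0=3073/512, c1=1, c2=3)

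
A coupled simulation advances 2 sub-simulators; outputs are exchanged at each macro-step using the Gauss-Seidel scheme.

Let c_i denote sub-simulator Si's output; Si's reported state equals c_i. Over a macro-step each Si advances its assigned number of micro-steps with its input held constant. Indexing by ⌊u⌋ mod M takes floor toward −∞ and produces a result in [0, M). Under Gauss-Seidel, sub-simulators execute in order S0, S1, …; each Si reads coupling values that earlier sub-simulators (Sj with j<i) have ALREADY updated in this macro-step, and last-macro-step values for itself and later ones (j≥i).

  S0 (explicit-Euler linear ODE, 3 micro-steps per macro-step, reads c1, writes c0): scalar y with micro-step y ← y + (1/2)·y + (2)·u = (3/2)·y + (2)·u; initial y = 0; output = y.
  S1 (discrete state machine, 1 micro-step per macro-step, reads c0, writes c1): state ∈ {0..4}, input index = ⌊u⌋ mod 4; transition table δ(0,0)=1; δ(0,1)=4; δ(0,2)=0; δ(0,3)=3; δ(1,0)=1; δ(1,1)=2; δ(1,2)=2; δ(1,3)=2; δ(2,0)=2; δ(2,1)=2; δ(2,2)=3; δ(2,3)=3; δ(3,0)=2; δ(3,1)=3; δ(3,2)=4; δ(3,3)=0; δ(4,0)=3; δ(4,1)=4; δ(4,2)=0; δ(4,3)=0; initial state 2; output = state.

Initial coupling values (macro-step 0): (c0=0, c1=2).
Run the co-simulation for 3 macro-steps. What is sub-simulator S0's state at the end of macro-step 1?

S0 state at macro-step 1 = 19

macro 1: S0 reads c1=2 → after 3×micro: 19; S1 reads c0=19 → after 1×micro: 3 ⇒ (c0=19, c1=3)
macro 2: S0 reads c1=3 → after 3×micro: 741/8; S1 reads c0=741/8 → after 1×micro: 2 ⇒ (c0=741/8, c1=2)
macro 3: S0 reads c1=2 → after 3×micro: 21223/64; S1 reads c0=21223/64 → after 1×micro: 3 ⇒ (c0=21223/64, c1=3)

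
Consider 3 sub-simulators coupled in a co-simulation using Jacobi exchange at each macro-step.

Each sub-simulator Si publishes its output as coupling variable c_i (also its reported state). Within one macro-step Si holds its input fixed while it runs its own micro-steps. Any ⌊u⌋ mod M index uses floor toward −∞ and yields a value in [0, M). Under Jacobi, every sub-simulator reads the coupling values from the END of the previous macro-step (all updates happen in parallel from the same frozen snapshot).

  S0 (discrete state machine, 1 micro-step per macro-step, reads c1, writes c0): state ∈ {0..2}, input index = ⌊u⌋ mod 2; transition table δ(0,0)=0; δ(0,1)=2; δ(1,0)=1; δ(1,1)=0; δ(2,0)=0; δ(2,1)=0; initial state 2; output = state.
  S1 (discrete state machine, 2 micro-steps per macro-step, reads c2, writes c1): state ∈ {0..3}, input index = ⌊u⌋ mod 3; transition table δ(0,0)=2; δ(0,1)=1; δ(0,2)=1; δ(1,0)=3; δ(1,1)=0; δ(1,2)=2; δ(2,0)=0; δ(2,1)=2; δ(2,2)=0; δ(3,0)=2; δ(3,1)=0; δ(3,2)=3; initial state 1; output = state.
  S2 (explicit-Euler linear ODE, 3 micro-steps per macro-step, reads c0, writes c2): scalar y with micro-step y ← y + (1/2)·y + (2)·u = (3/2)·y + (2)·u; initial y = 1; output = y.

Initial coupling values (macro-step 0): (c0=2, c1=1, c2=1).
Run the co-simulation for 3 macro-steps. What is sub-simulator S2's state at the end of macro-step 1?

macro 1: S0 reads c1=1 → after 1×micro: 0; S1 reads c2=1 → after 2×micro: 1; S2 reads c0=2 → after 3×micro: 179/8 ⇒ (c0=0, c1=1, c2=179/8)
macro 2: S0 reads c1=1 → after 1×micro: 2; S1 reads c2=179/8 → after 2×micro: 1; S2 reads c0=0 → after 3×micro: 4833/64 ⇒ (c0=2, c1=1, c2=4833/64)
macro 3: S0 reads c1=1 → after 1×micro: 0; S1 reads c2=4833/64 → after 2×micro: 2; S2 reads c0=2 → after 3×micro: 140219/512 ⇒ (c0=0, c1=2, c2=140219/512)

S2 state at macro-step 1 = 179/8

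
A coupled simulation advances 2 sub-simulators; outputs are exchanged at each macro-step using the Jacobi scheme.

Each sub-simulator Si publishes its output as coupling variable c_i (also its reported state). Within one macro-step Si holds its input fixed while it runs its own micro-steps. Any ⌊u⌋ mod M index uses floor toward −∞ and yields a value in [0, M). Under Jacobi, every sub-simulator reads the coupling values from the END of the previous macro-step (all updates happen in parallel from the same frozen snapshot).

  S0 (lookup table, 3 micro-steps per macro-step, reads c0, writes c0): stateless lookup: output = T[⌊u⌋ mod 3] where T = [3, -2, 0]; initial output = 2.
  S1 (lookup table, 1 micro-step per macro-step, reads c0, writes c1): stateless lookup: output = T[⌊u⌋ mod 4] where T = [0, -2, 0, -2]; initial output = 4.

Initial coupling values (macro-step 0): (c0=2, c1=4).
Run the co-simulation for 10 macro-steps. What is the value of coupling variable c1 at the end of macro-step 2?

macro 1: S0 reads c0=2 → after 3×micro: 0; S1 reads c0=2 → after 1×micro: 0 ⇒ (c0=0, c1=0)
macro 2: S0 reads c0=0 → after 3×micro: 3; S1 reads c0=0 → after 1×micro: 0 ⇒ (c0=3, c1=0)
macro 3: S0 reads c0=3 → after 3×micro: 3; S1 reads c0=3 → after 1×micro: -2 ⇒ (c0=3, c1=-2)
macro 4: S0 reads c0=3 → after 3×micro: 3; S1 reads c0=3 → after 1×micro: -2 ⇒ (c0=3, c1=-2)
macro 5: S0 reads c0=3 → after 3×micro: 3; S1 reads c0=3 → after 1×micro: -2 ⇒ (c0=3, c1=-2)
macro 6: S0 reads c0=3 → after 3×micro: 3; S1 reads c0=3 → after 1×micro: -2 ⇒ (c0=3, c1=-2)
macro 7: S0 reads c0=3 → after 3×micro: 3; S1 reads c0=3 → after 1×micro: -2 ⇒ (c0=3, c1=-2)
macro 8: S0 reads c0=3 → after 3×micro: 3; S1 reads c0=3 → after 1×micro: -2 ⇒ (c0=3, c1=-2)
macro 9: S0 reads c0=3 → after 3×micro: 3; S1 reads c0=3 → after 1×micro: -2 ⇒ (c0=3, c1=-2)
macro 10: S0 reads c0=3 → after 3×micro: 3; S1 reads c0=3 → after 1×micro: -2 ⇒ (c0=3, c1=-2)

c1 at macro-step 2 = 0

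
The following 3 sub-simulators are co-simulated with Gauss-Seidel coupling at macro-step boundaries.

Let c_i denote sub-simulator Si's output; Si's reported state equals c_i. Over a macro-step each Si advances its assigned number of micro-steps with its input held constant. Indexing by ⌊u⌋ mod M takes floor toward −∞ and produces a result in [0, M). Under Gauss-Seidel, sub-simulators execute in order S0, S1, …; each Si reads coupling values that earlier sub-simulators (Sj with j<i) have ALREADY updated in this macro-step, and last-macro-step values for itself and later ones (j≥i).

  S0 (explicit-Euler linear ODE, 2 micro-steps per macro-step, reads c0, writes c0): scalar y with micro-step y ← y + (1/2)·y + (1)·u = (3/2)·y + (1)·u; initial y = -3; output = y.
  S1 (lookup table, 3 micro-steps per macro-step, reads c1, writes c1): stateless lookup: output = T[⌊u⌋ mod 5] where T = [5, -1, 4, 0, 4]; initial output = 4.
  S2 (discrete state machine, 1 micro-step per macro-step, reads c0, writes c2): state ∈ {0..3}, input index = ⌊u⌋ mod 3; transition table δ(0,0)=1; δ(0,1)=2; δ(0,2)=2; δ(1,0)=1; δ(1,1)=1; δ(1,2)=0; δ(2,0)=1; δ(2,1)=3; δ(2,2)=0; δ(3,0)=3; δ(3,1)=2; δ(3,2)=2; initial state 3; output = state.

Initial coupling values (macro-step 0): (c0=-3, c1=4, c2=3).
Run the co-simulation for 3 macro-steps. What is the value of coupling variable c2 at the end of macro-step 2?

c2 at macro-step 2 = 2

macro 1: S0 reads c0=-3 → after 2×micro: -57/4; S1 reads c1=4 → after 3×micro: 4; S2 reads c0=-57/4 → after 1×micro: 3 ⇒ (c0=-57/4, c1=4, c2=3)
macro 2: S0 reads c0=-57/4 → after 2×micro: -1083/16; S1 reads c1=4 → after 3×micro: 4; S2 reads c0=-1083/16 → after 1×micro: 2 ⇒ (c0=-1083/16, c1=4, c2=2)
macro 3: S0 reads c0=-1083/16 → after 2×micro: -20577/64; S1 reads c1=4 → after 3×micro: 4; S2 reads c0=-20577/64 → after 1×micro: 0 ⇒ (c0=-20577/64, c1=4, c2=0)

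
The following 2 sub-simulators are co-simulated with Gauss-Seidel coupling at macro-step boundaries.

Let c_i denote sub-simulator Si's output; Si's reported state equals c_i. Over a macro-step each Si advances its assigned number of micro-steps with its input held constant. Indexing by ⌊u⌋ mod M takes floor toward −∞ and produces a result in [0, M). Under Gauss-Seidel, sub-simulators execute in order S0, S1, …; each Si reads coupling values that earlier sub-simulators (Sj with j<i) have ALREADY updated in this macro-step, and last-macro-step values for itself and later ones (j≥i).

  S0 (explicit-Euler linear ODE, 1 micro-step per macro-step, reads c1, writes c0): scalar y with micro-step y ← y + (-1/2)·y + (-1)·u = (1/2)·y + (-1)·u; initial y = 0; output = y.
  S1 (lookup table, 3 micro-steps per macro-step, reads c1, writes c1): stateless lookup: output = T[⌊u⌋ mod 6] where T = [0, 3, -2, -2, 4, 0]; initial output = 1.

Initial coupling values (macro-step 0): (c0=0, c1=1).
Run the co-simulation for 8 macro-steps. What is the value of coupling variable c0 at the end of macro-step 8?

macro 1: S0 reads c1=1 → after 1×micro: -1; S1 reads c1=1 → after 3×micro: 3 ⇒ (c0=-1, c1=3)
macro 2: S0 reads c1=3 → after 1×micro: -7/2; S1 reads c1=3 → after 3×micro: -2 ⇒ (c0=-7/2, c1=-2)
macro 3: S0 reads c1=-2 → after 1×micro: 1/4; S1 reads c1=-2 → after 3×micro: 4 ⇒ (c0=1/4, c1=4)
macro 4: S0 reads c1=4 → after 1×micro: -31/8; S1 reads c1=4 → after 3×micro: 4 ⇒ (c0=-31/8, c1=4)
macro 5: S0 reads c1=4 → after 1×micro: -95/16; S1 reads c1=4 → after 3×micro: 4 ⇒ (c0=-95/16, c1=4)
macro 6: S0 reads c1=4 → after 1×micro: -223/32; S1 reads c1=4 → after 3×micro: 4 ⇒ (c0=-223/32, c1=4)
macro 7: S0 reads c1=4 → after 1×micro: -479/64; S1 reads c1=4 → after 3×micro: 4 ⇒ (c0=-479/64, c1=4)
macro 8: S0 reads c1=4 → after 1×micro: -991/128; S1 reads c1=4 → after 3×micro: 4 ⇒ (c0=-991/128, c1=4)

c0 at macro-step 8 = -991/128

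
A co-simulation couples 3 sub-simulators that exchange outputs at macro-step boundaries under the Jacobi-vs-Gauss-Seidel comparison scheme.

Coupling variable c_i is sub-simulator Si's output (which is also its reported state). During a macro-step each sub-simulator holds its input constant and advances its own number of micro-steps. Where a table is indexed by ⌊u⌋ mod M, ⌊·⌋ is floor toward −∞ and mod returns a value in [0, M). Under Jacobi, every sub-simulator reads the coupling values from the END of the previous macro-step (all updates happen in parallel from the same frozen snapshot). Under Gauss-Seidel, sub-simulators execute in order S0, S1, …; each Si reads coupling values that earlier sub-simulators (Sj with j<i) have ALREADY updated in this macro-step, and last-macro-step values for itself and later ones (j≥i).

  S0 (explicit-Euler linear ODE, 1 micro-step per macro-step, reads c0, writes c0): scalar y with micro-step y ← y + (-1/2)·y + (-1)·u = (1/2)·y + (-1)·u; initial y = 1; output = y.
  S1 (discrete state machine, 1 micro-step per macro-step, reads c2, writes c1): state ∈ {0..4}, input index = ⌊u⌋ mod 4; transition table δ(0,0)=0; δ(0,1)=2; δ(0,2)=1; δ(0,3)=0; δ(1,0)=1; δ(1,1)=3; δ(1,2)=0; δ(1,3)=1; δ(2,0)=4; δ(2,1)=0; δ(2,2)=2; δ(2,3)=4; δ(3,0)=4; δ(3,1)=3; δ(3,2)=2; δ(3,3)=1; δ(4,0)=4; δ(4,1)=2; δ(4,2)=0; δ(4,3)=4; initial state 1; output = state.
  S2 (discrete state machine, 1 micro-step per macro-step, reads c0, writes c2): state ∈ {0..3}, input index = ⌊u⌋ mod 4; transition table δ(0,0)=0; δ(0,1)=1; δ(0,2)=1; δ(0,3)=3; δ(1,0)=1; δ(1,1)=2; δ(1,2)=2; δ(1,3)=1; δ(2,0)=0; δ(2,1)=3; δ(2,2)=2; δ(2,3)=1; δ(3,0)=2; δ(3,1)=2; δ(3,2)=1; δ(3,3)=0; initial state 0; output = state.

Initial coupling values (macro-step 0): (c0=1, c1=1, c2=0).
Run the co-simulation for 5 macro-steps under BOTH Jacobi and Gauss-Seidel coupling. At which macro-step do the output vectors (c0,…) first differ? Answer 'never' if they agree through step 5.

first divergence at macro-step: 1

[Jacobi] macro 1: S0 reads c0=1 → after 1×micro: -1/2; S1 reads c2=0 → after 1×micro: 1; S2 reads c0=1 → after 1×micro: 1 ⇒ (c0=-1/2, c1=1, c2=1)
[Jacobi] macro 2: S0 reads c0=-1/2 → after 1×micro: 1/4; S1 reads c2=1 → after 1×micro: 3; S2 reads c0=-1/2 → after 1×micro: 1 ⇒ (c0=1/4, c1=3, c2=1)
[Jacobi] macro 3: S0 reads c0=1/4 → after 1×micro: -1/8; S1 reads c2=1 → after 1×micro: 3; S2 reads c0=1/4 → after 1×micro: 1 ⇒ (c0=-1/8, c1=3, c2=1)
[Jacobi] macro 4: S0 reads c0=-1/8 → after 1×micro: 1/16; S1 reads c2=1 → after 1×micro: 3; S2 reads c0=-1/8 → after 1×micro: 1 ⇒ (c0=1/16, c1=3, c2=1)
[Jacobi] macro 5: S0 reads c0=1/16 → after 1×micro: -1/32; S1 reads c2=1 → after 1×micro: 3; S2 reads c0=1/16 → after 1×micro: 1 ⇒ (c0=-1/32, c1=3, c2=1)
[Gauss-Seidel] macro 1: S0 reads c0=1 → after 1×micro: -1/2; S1 reads c2=0 → after 1×micro: 1; S2 reads c0=-1/2 → after 1×micro: 3 ⇒ (c0=-1/2, c1=1, c2=3)
[Gauss-Seidel] macro 2: S0 reads c0=-1/2 → after 1×micro: 1/4; S1 reads c2=3 → after 1×micro: 1; S2 reads c0=1/4 → after 1×micro: 2 ⇒ (c0=1/4, c1=1, c2=2)
[Gauss-Seidel] macro 3: S0 reads c0=1/4 → after 1×micro: -1/8; S1 reads c2=2 → after 1×micro: 0; S2 reads c0=-1/8 → after 1×micro: 1 ⇒ (c0=-1/8, c1=0, c2=1)
[Gauss-Seidel] macro 4: S0 reads c0=-1/8 → after 1×micro: 1/16; S1 reads c2=1 → after 1×micro: 2; S2 reads c0=1/16 → after 1×micro: 1 ⇒ (c0=1/16, c1=2, c2=1)
[Gauss-Seidel] macro 5: S0 reads c0=1/16 → after 1×micro: -1/32; S1 reads c2=1 → after 1×micro: 0; S2 reads c0=-1/32 → after 1×micro: 1 ⇒ (c0=-1/32, c1=0, c2=1)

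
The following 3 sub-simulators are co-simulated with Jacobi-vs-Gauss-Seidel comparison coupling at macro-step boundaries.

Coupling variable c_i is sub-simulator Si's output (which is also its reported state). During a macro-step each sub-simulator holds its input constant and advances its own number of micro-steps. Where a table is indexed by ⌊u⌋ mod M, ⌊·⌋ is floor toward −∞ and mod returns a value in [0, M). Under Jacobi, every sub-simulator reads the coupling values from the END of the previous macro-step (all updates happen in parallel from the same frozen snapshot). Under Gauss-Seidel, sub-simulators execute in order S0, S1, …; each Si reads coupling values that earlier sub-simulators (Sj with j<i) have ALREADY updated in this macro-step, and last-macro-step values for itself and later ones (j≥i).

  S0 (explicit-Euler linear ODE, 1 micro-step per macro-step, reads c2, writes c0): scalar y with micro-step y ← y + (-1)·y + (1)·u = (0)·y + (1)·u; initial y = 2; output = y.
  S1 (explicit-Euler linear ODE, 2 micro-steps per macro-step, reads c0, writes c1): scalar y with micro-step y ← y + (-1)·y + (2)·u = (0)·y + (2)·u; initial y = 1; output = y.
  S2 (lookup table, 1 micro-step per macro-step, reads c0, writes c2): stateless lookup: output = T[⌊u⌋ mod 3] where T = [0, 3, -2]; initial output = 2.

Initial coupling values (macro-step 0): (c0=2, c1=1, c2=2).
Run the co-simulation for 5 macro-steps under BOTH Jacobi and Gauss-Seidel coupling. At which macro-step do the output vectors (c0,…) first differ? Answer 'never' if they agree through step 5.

first divergence at macro-step: 2

[Jacobi] macro 1: S0 reads c2=2 → after 1×micro: 2; S1 reads c0=2 → after 2×micro: 4; S2 reads c0=2 → after 1×micro: -2 ⇒ (c0=2, c1=4, c2=-2)
[Jacobi] macro 2: S0 reads c2=-2 → after 1×micro: -2; S1 reads c0=2 → after 2×micro: 4; S2 reads c0=2 → after 1×micro: -2 ⇒ (c0=-2, c1=4, c2=-2)
[Jacobi] macro 3: S0 reads c2=-2 → after 1×micro: -2; S1 reads c0=-2 → after 2×micro: -4; S2 reads c0=-2 → after 1×micro: 3 ⇒ (c0=-2, c1=-4, c2=3)
[Jacobi] macro 4: S0 reads c2=3 → after 1×micro: 3; S1 reads c0=-2 → after 2×micro: -4; S2 reads c0=-2 → after 1×micro: 3 ⇒ (c0=3, c1=-4, c2=3)
[Jacobi] macro 5: S0 reads c2=3 → after 1×micro: 3; S1 reads c0=3 → after 2×micro: 6; S2 reads c0=3 → after 1×micro: 0 ⇒ (c0=3, c1=6, c2=0)
[Gauss-Seidel] macro 1: S0 reads c2=2 → after 1×micro: 2; S1 reads c0=2 → after 2×micro: 4; S2 reads c0=2 → after 1×micro: -2 ⇒ (c0=2, c1=4, c2=-2)
[Gauss-Seidel] macro 2: S0 reads c2=-2 → after 1×micro: -2; S1 reads c0=-2 → after 2×micro: -4; S2 reads c0=-2 → after 1×micro: 3 ⇒ (c0=-2, c1=-4, c2=3)
[Gauss-Seidel] macro 3: S0 reads c2=3 → after 1×micro: 3; S1 reads c0=3 → after 2×micro: 6; S2 reads c0=3 → after 1×micro: 0 ⇒ (c0=3, c1=6, c2=0)
[Gauss-Seidel] macro 4: S0 reads c2=0 → after 1×micro: 0; S1 reads c0=0 → after 2×micro: 0; S2 reads c0=0 → after 1×micro: 0 ⇒ (c0=0, c1=0, c2=0)
[Gauss-Seidel] macro 5: S0 reads c2=0 → after 1×micro: 0; S1 reads c0=0 → after 2×micro: 0; S2 reads c0=0 → after 1×micro: 0 ⇒ (c0=0, c1=0, c2=0)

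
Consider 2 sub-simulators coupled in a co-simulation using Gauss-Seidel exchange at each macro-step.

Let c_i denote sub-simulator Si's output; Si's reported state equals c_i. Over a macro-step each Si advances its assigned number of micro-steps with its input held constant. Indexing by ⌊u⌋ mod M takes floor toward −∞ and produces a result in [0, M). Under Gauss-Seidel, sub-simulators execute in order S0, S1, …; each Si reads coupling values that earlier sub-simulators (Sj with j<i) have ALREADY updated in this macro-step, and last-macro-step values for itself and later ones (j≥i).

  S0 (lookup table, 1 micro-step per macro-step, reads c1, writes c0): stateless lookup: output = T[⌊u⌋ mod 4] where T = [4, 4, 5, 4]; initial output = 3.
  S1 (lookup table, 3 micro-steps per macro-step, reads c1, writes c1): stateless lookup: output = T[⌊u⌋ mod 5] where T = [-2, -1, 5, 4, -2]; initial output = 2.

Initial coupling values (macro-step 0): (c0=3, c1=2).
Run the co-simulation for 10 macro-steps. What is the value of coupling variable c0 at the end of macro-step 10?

c0 at macro-step 10 = 4

macro 1: S0 reads c1=2 → after 1×micro: 5; S1 reads c1=2 → after 3×micro: 5 ⇒ (c0=5, c1=5)
macro 2: S0 reads c1=5 → after 1×micro: 4; S1 reads c1=5 → after 3×micro: -2 ⇒ (c0=4, c1=-2)
macro 3: S0 reads c1=-2 → after 1×micro: 5; S1 reads c1=-2 → after 3×micro: 4 ⇒ (c0=5, c1=4)
macro 4: S0 reads c1=4 → after 1×micro: 4; S1 reads c1=4 → after 3×micro: -2 ⇒ (c0=4, c1=-2)
macro 5: S0 reads c1=-2 → after 1×micro: 5; S1 reads c1=-2 → after 3×micro: 4 ⇒ (c0=5, c1=4)
macro 6: S0 reads c1=4 → after 1×micro: 4; S1 reads c1=4 → after 3×micro: -2 ⇒ (c0=4, c1=-2)
macro 7: S0 reads c1=-2 → after 1×micro: 5; S1 reads c1=-2 → after 3×micro: 4 ⇒ (c0=5, c1=4)
macro 8: S0 reads c1=4 → after 1×micro: 4; S1 reads c1=4 → after 3×micro: -2 ⇒ (c0=4, c1=-2)
macro 9: S0 reads c1=-2 → after 1×micro: 5; S1 reads c1=-2 → after 3×micro: 4 ⇒ (c0=5, c1=4)
macro 10: S0 reads c1=4 → after 1×micro: 4; S1 reads c1=4 → after 3×micro: -2 ⇒ (c0=4, c1=-2)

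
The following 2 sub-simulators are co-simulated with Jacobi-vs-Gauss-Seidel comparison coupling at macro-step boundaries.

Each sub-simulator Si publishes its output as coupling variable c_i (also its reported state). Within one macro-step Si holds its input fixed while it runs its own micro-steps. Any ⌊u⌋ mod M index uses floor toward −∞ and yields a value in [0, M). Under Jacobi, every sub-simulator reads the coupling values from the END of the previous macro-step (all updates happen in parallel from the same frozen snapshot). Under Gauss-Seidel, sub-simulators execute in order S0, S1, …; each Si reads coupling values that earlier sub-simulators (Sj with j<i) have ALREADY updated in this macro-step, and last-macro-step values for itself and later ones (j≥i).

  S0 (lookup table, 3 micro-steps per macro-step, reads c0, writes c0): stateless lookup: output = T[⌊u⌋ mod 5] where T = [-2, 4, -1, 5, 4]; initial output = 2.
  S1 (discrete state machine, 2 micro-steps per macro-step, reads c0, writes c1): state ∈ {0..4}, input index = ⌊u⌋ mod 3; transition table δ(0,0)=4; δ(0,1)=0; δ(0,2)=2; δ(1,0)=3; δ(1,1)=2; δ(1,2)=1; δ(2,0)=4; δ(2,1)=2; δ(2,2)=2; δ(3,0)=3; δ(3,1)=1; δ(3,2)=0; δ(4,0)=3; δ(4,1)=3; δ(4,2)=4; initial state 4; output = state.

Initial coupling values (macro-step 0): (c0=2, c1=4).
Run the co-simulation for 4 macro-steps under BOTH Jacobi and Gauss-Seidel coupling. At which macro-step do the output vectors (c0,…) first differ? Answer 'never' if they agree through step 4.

first divergence at macro-step: 2

[Jacobi] macro 1: S0 reads c0=2 → after 3×micro: -1; S1 reads c0=2 → after 2×micro: 4 ⇒ (c0=-1, c1=4)
[Jacobi] macro 2: S0 reads c0=-1 → after 3×micro: 4; S1 reads c0=-1 → after 2×micro: 4 ⇒ (c0=4, c1=4)
[Jacobi] macro 3: S0 reads c0=4 → after 3×micro: 4; S1 reads c0=4 → after 2×micro: 1 ⇒ (c0=4, c1=1)
[Jacobi] macro 4: S0 reads c0=4 → after 3×micro: 4; S1 reads c0=4 → after 2×micro: 2 ⇒ (c0=4, c1=2)
[Gauss-Seidel] macro 1: S0 reads c0=2 → after 3×micro: -1; S1 reads c0=-1 → after 2×micro: 4 ⇒ (c0=-1, c1=4)
[Gauss-Seidel] macro 2: S0 reads c0=-1 → after 3×micro: 4; S1 reads c0=4 → after 2×micro: 1 ⇒ (c0=4, c1=1)
[Gauss-Seidel] macro 3: S0 reads c0=4 → after 3×micro: 4; S1 reads c0=4 → after 2×micro: 2 ⇒ (c0=4, c1=2)
[Gauss-Seidel] macro 4: S0 reads c0=4 → after 3×micro: 4; S1 reads c0=4 → after 2×micro: 2 ⇒ (c0=4, c1=2)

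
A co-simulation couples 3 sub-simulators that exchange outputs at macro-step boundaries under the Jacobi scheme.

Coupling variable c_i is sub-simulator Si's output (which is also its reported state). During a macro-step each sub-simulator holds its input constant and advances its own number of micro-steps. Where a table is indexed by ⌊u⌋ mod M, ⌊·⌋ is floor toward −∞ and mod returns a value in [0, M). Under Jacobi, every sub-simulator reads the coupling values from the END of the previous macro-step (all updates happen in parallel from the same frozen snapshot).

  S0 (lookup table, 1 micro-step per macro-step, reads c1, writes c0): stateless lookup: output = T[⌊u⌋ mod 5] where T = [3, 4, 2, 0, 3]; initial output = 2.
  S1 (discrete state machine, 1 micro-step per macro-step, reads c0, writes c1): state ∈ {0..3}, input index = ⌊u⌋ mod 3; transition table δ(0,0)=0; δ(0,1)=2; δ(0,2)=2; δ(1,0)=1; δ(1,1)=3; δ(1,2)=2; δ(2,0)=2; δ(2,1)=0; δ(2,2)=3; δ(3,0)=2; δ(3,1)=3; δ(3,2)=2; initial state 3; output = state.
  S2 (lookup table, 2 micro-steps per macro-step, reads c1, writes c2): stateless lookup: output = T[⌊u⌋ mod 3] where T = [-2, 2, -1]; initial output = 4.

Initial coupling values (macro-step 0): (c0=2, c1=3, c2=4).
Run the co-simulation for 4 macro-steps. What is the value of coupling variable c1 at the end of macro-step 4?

c1 at macro-step 4 = 2

macro 1: S0 reads c1=3 → after 1×micro: 0; S1 reads c0=2 → after 1×micro: 2; S2 reads c1=3 → after 2×micro: -2 ⇒ (c0=0, c1=2, c2=-2)
macro 2: S0 reads c1=2 → after 1×micro: 2; S1 reads c0=0 → after 1×micro: 2; S2 reads c1=2 → after 2×micro: -1 ⇒ (c0=2, c1=2, c2=-1)
macro 3: S0 reads c1=2 → after 1×micro: 2; S1 reads c0=2 → after 1×micro: 3; S2 reads c1=2 → after 2×micro: -1 ⇒ (c0=2, c1=3, c2=-1)
macro 4: S0 reads c1=3 → after 1×micro: 0; S1 reads c0=2 → after 1×micro: 2; S2 reads c1=3 → after 2×micro: -2 ⇒ (c0=0, c1=2, c2=-2)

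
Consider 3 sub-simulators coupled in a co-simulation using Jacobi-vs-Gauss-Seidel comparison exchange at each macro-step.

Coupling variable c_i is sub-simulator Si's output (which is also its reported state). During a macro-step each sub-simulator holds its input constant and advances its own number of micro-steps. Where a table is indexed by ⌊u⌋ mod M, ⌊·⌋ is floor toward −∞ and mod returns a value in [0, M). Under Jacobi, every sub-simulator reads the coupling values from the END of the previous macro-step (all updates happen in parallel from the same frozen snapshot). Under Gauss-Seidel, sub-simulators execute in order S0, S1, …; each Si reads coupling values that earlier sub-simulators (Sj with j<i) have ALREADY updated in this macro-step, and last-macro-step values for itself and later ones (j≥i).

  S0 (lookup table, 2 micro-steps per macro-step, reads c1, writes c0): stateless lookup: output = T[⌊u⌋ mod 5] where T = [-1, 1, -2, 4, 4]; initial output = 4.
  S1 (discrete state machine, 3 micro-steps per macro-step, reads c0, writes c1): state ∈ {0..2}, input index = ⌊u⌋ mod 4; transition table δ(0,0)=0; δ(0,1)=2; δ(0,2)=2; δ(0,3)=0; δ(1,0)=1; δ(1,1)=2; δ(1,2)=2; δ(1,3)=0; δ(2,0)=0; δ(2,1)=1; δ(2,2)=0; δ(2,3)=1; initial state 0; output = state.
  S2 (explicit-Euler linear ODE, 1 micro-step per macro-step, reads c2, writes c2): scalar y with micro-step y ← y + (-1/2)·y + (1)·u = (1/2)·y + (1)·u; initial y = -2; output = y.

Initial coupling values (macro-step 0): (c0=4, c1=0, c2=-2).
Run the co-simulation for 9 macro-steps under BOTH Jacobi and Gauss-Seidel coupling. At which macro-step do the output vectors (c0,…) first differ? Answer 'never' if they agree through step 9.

[Jacobi] macro 1: S0 reads c1=0 → after 2×micro: -1; S1 reads c0=4 → after 3×micro: 0; S2 reads c2=-2 → after 1×micro: -3 ⇒ (c0=-1, c1=0, c2=-3)
[Jacobi] macro 2: S0 reads c1=0 → after 2×micro: -1; S1 reads c0=-1 → after 3×micro: 0; S2 reads c2=-3 → after 1×micro: -9/2 ⇒ (c0=-1, c1=0, c2=-9/2)
[Jacobi] macro 3: S0 reads c1=0 → after 2×micro: -1; S1 reads c0=-1 → after 3×micro: 0; S2 reads c2=-9/2 → after 1×micro: -27/4 ⇒ (c0=-1, c1=0, c2=-27/4)
[Jacobi] macro 4: S0 reads c1=0 → after 2×micro: -1; S1 reads c0=-1 → after 3×micro: 0; S2 reads c2=-27/4 → after 1×micro: -81/8 ⇒ (c0=-1, c1=0, c2=-81/8)
[Jacobi] macro 5: S0 reads c1=0 → after 2×micro: -1; S1 reads c0=-1 → after 3×micro: 0; S2 reads c2=-81/8 → after 1×micro: -243/16 ⇒ (c0=-1, c1=0, c2=-243/16)
[Jacobi] macro 6: S0 reads c1=0 → after 2×micro: -1; S1 reads c0=-1 → after 3×micro: 0; S2 reads c2=-243/16 → after 1×micro: -729/32 ⇒ (c0=-1, c1=0, c2=-729/32)
[Jacobi] macro 7: S0 reads c1=0 → after 2×micro: -1; S1 reads c0=-1 → after 3×micro: 0; S2 reads c2=-729/32 → after 1×micro: -2187/64 ⇒ (c0=-1, c1=0, c2=-2187/64)
[Jacobi] macro 8: S0 reads c1=0 → after 2×micro: -1; S1 reads c0=-1 → after 3×micro: 0; S2 reads c2=-2187/64 → after 1×micro: -6561/128 ⇒ (c0=-1, c1=0, c2=-6561/128)
[Jacobi] macro 9: S0 reads c1=0 → after 2×micro: -1; S1 reads c0=-1 → after 3×micro: 0; S2 reads c2=-6561/128 → after 1×micro: -19683/256 ⇒ (c0=-1, c1=0, c2=-19683/256)
[Gauss-Seidel] macro 1: S0 reads c1=0 → after 2×micro: -1; S1 reads c0=-1 → after 3×micro: 0; S2 reads c2=-2 → after 1×micro: -3 ⇒ (c0=-1, c1=0, c2=-3)
[Gauss-Seidel] macro 2: S0 reads c1=0 → after 2×micro: -1; S1 reads c0=-1 → after 3×micro: 0; S2 reads c2=-3 → after 1×micro: -9/2 ⇒ (c0=-1, c1=0, c2=-9/2)
[Gauss-Seidel] macro 3: S0 reads c1=0 → after 2×micro: -1; S1 reads c0=-1 → after 3×micro: 0; S2 reads c2=-9/2 → after 1×micro: -27/4 ⇒ (c0=-1, c1=0, c2=-27/4)
[Gauss-Seidel] macro 4: S0 reads c1=0 → after 2×micro: -1; S1 reads c0=-1 → after 3×micro: 0; S2 reads c2=-27/4 → after 1×micro: -81/8 ⇒ (c0=-1, c1=0, c2=-81/8)
[Gauss-Seidel] macro 5: S0 reads c1=0 → after 2×micro: -1; S1 reads c0=-1 → after 3×micro: 0; S2 reads c2=-81/8 → after 1×micro: -243/16 ⇒ (c0=-1, c1=0, c2=-243/16)
[Gauss-Seidel] macro 6: S0 reads c1=0 → after 2×micro: -1; S1 reads c0=-1 → after 3×micro: 0; S2 reads c2=-243/16 → after 1×micro: -729/32 ⇒ (c0=-1, c1=0, c2=-729/32)
[Gauss-Seidel] macro 7: S0 reads c1=0 → after 2×micro: -1; S1 reads c0=-1 → after 3×micro: 0; S2 reads c2=-729/32 → after 1×micro: -2187/64 ⇒ (c0=-1, c1=0, c2=-2187/64)
[Gauss-Seidel] macro 8: S0 reads c1=0 → after 2×micro: -1; S1 reads c0=-1 → after 3×micro: 0; S2 reads c2=-2187/64 → after 1×micro: -6561/128 ⇒ (c0=-1, c1=0, c2=-6561/128)
[Gauss-Seidel] macro 9: S0 reads c1=0 → after 2×micro: -1; S1 reads c0=-1 → after 3×micro: 0; S2 reads c2=-6561/128 → after 1×micro: -19683/256 ⇒ (c0=-1, c1=0, c2=-19683/256)

first divergence at macro-step: never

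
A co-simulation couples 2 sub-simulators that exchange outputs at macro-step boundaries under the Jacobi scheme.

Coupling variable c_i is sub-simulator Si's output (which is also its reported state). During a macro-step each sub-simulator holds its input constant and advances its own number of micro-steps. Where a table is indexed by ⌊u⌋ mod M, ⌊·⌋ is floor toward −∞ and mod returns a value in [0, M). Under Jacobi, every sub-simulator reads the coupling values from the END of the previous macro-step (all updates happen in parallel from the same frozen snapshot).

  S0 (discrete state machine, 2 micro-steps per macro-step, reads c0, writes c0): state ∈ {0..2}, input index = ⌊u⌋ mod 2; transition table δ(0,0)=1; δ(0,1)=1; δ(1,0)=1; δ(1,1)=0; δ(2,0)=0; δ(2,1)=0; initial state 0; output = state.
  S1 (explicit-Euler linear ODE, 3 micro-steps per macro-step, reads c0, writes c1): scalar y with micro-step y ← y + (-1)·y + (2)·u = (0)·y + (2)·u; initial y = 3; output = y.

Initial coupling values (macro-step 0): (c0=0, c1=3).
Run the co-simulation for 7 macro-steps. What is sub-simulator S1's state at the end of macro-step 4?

macro 1: S0 reads c0=0 → after 2×micro: 1; S1 reads c0=0 → after 3×micro: 0 ⇒ (c0=1, c1=0)
macro 2: S0 reads c0=1 → after 2×micro: 1; S1 reads c0=1 → after 3×micro: 2 ⇒ (c0=1, c1=2)
macro 3: S0 reads c0=1 → after 2×micro: 1; S1 reads c0=1 → after 3×micro: 2 ⇒ (c0=1, c1=2)
macro 4: S0 reads c0=1 → after 2×micro: 1; S1 reads c0=1 → after 3×micro: 2 ⇒ (c0=1, c1=2)
macro 5: S0 reads c0=1 → after 2×micro: 1; S1 reads c0=1 → after 3×micro: 2 ⇒ (c0=1, c1=2)
macro 6: S0 reads c0=1 → after 2×micro: 1; S1 reads c0=1 → after 3×micro: 2 ⇒ (c0=1, c1=2)
macro 7: S0 reads c0=1 → after 2×micro: 1; S1 reads c0=1 → after 3×micro: 2 ⇒ (c0=1, c1=2)

S1 state at macro-step 4 = 2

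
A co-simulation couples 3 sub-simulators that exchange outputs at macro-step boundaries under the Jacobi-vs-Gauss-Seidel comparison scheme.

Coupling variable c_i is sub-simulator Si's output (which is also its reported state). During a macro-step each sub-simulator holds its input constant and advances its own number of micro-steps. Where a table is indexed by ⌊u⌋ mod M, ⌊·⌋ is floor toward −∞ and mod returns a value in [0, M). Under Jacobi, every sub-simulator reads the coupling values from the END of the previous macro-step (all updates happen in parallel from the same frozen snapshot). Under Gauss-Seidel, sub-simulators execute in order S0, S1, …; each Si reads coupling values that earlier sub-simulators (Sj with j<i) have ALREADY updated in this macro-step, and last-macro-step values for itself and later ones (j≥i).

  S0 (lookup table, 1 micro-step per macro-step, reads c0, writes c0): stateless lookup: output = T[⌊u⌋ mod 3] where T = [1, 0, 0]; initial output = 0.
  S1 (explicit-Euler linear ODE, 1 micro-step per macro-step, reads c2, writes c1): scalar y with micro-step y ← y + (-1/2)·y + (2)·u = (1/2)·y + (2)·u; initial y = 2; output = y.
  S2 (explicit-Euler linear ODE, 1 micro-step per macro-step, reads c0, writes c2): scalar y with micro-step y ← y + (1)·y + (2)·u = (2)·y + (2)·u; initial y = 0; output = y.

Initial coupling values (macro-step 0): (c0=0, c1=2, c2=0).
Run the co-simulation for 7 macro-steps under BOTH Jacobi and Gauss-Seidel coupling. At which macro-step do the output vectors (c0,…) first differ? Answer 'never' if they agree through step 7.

first divergence at macro-step: 1

[Jacobi] macro 1: S0 reads c0=0 → after 1×micro: 1; S1 reads c2=0 → after 1×micro: 1; S2 reads c0=0 → after 1×micro: 0 ⇒ (c0=1, c1=1, c2=0)
[Jacobi] macro 2: S0 reads c0=1 → after 1×micro: 0; S1 reads c2=0 → after 1×micro: 1/2; S2 reads c0=1 → after 1×micro: 2 ⇒ (c0=0, c1=1/2, c2=2)
[Jacobi] macro 3: S0 reads c0=0 → after 1×micro: 1; S1 reads c2=2 → after 1×micro: 17/4; S2 reads c0=0 → after 1×micro: 4 ⇒ (c0=1, c1=17/4, c2=4)
[Jacobi] macro 4: S0 reads c0=1 → after 1×micro: 0; S1 reads c2=4 → after 1×micro: 81/8; S2 reads c0=1 → after 1×micro: 10 ⇒ (c0=0, c1=81/8, c2=10)
[Jacobi] macro 5: S0 reads c0=0 → after 1×micro: 1; S1 reads c2=10 → after 1×micro: 401/16; S2 reads c0=0 → after 1×micro: 20 ⇒ (c0=1, c1=401/16, c2=20)
[Jacobi] macro 6: S0 reads c0=1 → after 1×micro: 0; S1 reads c2=20 → after 1×micro: 1681/32; S2 reads c0=1 → after 1×micro: 42 ⇒ (c0=0, c1=1681/32, c2=42)
[Jacobi] macro 7: S0 reads c0=0 → after 1×micro: 1; S1 reads c2=42 → after 1×micro: 7057/64; S2 reads c0=0 → after 1×micro: 84 ⇒ (c0=1, c1=7057/64, c2=84)
[Gauss-Seidel] macro 1: S0 reads c0=0 → after 1×micro: 1; S1 reads c2=0 → after 1×micro: 1; S2 reads c0=1 → after 1×micro: 2 ⇒ (c0=1, c1=1, c2=2)
[Gauss-Seidel] macro 2: S0 reads c0=1 → after 1×micro: 0; S1 reads c2=2 → after 1×micro: 9/2; S2 reads c0=0 → after 1×micro: 4 ⇒ (c0=0, c1=9/2, c2=4)
[Gauss-Seidel] macro 3: S0 reads c0=0 → after 1×micro: 1; S1 reads c2=4 → after 1×micro: 41/4; S2 reads c0=1 → after 1×micro: 10 ⇒ (c0=1, c1=41/4, c2=10)
[Gauss-Seidel] macro 4: S0 reads c0=1 → after 1×micro: 0; S1 reads c2=10 → after 1×micro: 201/8; S2 reads c0=0 → after 1×micro: 20 ⇒ (c0=0, c1=201/8, c2=20)
[Gauss-Seidel] macro 5: S0 reads c0=0 → after 1×micro: 1; S1 reads c2=20 → after 1×micro: 841/16; S2 reads c0=1 → after 1×micro: 42 ⇒ (c0=1, c1=841/16, c2=42)
[Gauss-Seidel] macro 6: S0 reads c0=1 → after 1×micro: 0; S1 reads c2=42 → after 1×micro: 3529/32; S2 reads c0=0 → after 1×micro: 84 ⇒ (c0=0, c1=3529/32, c2=84)
[Gauss-Seidel] macro 7: S0 reads c0=0 → after 1×micro: 1; S1 reads c2=84 → after 1×micro: 14281/64; S2 reads c0=1 → after 1×micro: 170 ⇒ (c0=1, c1=14281/64, c2=170)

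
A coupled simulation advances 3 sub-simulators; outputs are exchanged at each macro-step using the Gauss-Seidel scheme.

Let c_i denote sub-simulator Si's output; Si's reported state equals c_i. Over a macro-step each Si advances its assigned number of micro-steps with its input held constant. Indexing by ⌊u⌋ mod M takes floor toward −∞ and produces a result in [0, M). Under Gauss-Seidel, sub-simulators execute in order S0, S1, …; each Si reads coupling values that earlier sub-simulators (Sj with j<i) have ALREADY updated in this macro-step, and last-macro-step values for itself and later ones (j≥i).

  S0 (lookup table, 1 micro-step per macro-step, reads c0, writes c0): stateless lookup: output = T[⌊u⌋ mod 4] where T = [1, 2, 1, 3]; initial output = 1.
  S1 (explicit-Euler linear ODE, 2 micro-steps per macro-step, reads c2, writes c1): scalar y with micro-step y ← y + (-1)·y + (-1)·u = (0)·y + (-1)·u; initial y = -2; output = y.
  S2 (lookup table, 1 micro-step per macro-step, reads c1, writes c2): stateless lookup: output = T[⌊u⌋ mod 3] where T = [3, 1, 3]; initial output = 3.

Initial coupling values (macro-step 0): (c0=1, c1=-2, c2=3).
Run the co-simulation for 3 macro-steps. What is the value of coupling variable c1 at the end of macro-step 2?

macro 1: S0 reads c0=1 → after 1×micro: 2; S1 reads c2=3 → after 2×micro: -3; S2 reads c1=-3 → after 1×micro: 3 ⇒ (c0=2, c1=-3, c2=3)
macro 2: S0 reads c0=2 → after 1×micro: 1; S1 reads c2=3 → after 2×micro: -3; S2 reads c1=-3 → after 1×micro: 3 ⇒ (c0=1, c1=-3, c2=3)
macro 3: S0 reads c0=1 → after 1×micro: 2; S1 reads c2=3 → after 2×micro: -3; S2 reads c1=-3 → after 1×micro: 3 ⇒ (c0=2, c1=-3, c2=3)

c1 at macro-step 2 = -3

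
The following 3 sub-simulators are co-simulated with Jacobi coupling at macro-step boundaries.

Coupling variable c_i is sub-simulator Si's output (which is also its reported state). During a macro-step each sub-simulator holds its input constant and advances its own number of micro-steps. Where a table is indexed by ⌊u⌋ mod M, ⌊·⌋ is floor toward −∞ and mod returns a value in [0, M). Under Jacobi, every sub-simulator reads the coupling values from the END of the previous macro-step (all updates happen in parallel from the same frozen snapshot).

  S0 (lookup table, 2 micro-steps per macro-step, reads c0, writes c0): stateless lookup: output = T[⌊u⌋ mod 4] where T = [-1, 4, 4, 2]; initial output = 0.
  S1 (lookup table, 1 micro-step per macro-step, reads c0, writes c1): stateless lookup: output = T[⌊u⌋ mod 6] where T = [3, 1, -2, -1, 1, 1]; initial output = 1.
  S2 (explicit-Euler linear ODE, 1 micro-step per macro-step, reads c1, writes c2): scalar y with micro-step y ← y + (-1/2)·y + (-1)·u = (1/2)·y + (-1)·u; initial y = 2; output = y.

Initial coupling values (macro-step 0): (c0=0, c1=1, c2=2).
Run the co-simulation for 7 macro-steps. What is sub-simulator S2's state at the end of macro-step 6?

S2 state at macro-step 6 = -21/16

macro 1: S0 reads c0=0 → after 2×micro: -1; S1 reads c0=0 → after 1×micro: 3; S2 reads c1=1 → after 1×micro: 0 ⇒ (c0=-1, c1=3, c2=0)
macro 2: S0 reads c0=-1 → after 2×micro: 2; S1 reads c0=-1 → after 1×micro: 1; S2 reads c1=3 → after 1×micro: -3 ⇒ (c0=2, c1=1, c2=-3)
macro 3: S0 reads c0=2 → after 2×micro: 4; S1 reads c0=2 → after 1×micro: -2; S2 reads c1=1 → after 1×micro: -5/2 ⇒ (c0=4, c1=-2, c2=-5/2)
macro 4: S0 reads c0=4 → after 2×micro: -1; S1 reads c0=4 → after 1×micro: 1; S2 reads c1=-2 → after 1×micro: 3/4 ⇒ (c0=-1, c1=1, c2=3/4)
macro 5: S0 reads c0=-1 → after 2×micro: 2; S1 reads c0=-1 → after 1×micro: 1; S2 reads c1=1 → after 1×micro: -5/8 ⇒ (c0=2, c1=1, c2=-5/8)
macro 6: S0 reads c0=2 → after 2×micro: 4; S1 reads c0=2 → after 1×micro: -2; S2 reads c1=1 → after 1×micro: -21/16 ⇒ (c0=4, c1=-2, c2=-21/16)
macro 7: S0 reads c0=4 → after 2×micro: -1; S1 reads c0=4 → after 1×micro: 1; S2 reads c1=-2 → after 1×micro: 43/32 ⇒ (c0=-1, c1=1, c2=43/32)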